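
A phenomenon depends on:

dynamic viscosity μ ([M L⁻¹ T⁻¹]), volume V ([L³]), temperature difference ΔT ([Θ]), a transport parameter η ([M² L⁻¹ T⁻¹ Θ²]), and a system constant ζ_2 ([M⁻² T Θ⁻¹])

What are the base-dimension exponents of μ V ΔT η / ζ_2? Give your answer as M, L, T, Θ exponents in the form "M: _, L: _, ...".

M: 5, L: 1, T: -3, Θ: 4

Collect each base-dimension exponent across the product:
  M: (1) + (0) + (0) + (2) − (-2) = 5
  L: (-1) + (3) + (0) + (-1) − (0) = 1
  T: (-1) + (0) + (0) + (-1) − (1) = -3
  Θ: (0) + (0) + (1) + (2) − (-1) = 4
So the dimensions are [M⁵ L T⁻³ Θ⁴].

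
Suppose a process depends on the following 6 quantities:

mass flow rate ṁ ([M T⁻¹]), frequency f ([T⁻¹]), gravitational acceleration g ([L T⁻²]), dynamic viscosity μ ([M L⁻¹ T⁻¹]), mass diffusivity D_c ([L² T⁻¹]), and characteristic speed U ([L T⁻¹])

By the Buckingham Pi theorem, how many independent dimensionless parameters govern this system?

There are 6 variables and 3 base dimensions (M, L, T).
The dimension matrix has rank 3.
Independent dimensionless groups: 6 − 3 = 3.

3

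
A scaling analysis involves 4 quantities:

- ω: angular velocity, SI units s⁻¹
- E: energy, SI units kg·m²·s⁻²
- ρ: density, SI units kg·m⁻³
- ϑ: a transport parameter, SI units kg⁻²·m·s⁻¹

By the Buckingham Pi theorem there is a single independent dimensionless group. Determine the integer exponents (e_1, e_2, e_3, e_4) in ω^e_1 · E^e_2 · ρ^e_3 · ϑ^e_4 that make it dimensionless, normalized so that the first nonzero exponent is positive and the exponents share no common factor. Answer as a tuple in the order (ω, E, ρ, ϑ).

(3, -1, -1, -1)

M: e_1·(0) + e_2·(1) + e_3·(1) + e_4·(-2) = 0
L: e_1·(0) + e_2·(2) + e_3·(-3) + e_4·(1) = 0
T: e_1·(-1) + e_2·(-2) + e_3·(0) + e_4·(-1) = 0
Solving this homogeneous linear system for the smallest-integer solution (first nonzero entry positive) gives (3, -1, -1, -1).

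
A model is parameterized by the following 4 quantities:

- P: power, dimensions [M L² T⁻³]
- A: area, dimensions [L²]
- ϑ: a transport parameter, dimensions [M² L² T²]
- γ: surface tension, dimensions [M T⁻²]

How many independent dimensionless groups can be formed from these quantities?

1

There are 4 variables and 3 base dimensions (M, L, T).
The dimension matrix has rank 3.
Independent dimensionless groups: 4 − 3 = 1.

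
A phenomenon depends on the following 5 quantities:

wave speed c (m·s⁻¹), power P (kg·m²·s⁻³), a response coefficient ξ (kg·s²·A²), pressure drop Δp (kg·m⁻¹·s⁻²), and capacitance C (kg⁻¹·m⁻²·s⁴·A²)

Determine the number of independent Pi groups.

1

There are 5 variables and 4 base dimensions (M, L, T, I).
The dimension matrix has rank 4.
Independent dimensionless groups: 5 − 4 = 1.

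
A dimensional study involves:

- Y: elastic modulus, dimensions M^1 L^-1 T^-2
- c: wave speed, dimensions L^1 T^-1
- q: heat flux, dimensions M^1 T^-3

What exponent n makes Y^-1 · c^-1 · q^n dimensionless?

1

Balance the M exponent: (1)·n from q, plus −(1) − (0) = -1 from the rest, must sum to zero.
n − 1 = 0, so n = 1.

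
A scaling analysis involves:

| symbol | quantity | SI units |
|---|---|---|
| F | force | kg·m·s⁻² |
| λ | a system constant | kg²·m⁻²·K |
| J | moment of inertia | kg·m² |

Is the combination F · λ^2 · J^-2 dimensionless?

Sum the exponent of each base dimension across the product:
  M: [F]_M + 2·[λ]_M − 2·[J]_M = (1) + 2·(2) − 2·(1) = 3
  L: [F]_L + 2·[λ]_L − 2·[J]_L = (1) + 2·(-2) − 2·(2) = -7
  T: [F]_T + 2·[λ]_T − 2·[J]_T = (-2) + 2·(0) − 2·(0) = -2
  Θ: [F]_Θ + 2·[λ]_Θ − 2·[J]_Θ = (0) + 2·(1) − 2·(0) = 2
Net dimensions [M³ L⁻⁷ T⁻² Θ²] ≠ [1] — not dimensionless.

no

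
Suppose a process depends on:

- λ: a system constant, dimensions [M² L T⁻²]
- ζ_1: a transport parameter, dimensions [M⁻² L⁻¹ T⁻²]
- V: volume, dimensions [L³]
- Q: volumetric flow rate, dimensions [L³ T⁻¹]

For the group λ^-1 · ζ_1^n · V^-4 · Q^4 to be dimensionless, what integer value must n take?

Balance the M exponent: (-2)·n from ζ_1, plus −(2) − 4·(0) + 4·(0) = -2 from the rest, must sum to zero.
-2n − 2 = 0, so n = -1.

-1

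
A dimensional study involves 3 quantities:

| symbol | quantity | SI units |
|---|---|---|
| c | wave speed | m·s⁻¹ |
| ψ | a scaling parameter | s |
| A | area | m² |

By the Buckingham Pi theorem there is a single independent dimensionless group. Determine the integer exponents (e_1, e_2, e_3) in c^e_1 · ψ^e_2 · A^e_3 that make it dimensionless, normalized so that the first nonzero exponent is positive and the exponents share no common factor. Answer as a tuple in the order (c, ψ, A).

L: e_1·(1) + e_2·(0) + e_3·(2) = 0
T: e_1·(-1) + e_2·(1) + e_3·(0) = 0
Solving this homogeneous linear system for the smallest-integer solution (first nonzero entry positive) gives (2, 2, -1).

(2, 2, -1)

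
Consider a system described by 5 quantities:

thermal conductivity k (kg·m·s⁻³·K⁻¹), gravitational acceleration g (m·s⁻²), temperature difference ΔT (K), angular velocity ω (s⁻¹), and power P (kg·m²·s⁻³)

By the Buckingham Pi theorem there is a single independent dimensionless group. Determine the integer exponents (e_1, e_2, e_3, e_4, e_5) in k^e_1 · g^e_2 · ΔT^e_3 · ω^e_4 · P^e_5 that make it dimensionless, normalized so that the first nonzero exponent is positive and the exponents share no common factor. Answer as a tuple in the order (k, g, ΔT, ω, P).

M: e_1·(1) + e_2·(0) + e_3·(0) + e_4·(0) + e_5·(1) = 0
L: e_1·(1) + e_2·(1) + e_3·(0) + e_4·(0) + e_5·(2) = 0
T: e_1·(-3) + e_2·(-2) + e_3·(0) + e_4·(-1) + e_5·(-3) = 0
Θ: e_1·(-1) + e_2·(0) + e_3·(1) + e_4·(0) + e_5·(0) = 0
Solving this homogeneous linear system for the smallest-integer solution (first nonzero entry positive) gives (1, 1, 1, -2, -1).

(1, 1, 1, -2, -1)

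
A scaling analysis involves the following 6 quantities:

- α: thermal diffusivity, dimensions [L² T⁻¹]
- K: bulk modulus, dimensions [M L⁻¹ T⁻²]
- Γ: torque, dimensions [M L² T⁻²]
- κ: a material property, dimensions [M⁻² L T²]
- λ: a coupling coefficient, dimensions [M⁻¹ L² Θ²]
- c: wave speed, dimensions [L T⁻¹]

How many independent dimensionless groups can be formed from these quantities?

2

There are 6 variables and 4 base dimensions (M, L, T, Θ).
The dimension matrix has rank 4.
Independent dimensionless groups: 6 − 4 = 2.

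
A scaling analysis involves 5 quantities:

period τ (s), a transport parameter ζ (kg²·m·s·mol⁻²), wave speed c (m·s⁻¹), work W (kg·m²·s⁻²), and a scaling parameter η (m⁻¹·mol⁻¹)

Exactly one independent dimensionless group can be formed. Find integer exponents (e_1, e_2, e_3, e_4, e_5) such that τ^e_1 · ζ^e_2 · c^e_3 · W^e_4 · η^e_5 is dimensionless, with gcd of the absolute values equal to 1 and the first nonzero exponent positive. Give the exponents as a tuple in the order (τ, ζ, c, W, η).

M: e_1·(0) + e_2·(2) + e_3·(0) + e_4·(1) + e_5·(0) = 0
L: e_1·(0) + e_2·(1) + e_3·(1) + e_4·(2) + e_5·(-1) = 0
T: e_1·(1) + e_2·(1) + e_3·(-1) + e_4·(-2) + e_5·(0) = 0
N: e_1·(0) + e_2·(-2) + e_3·(0) + e_4·(0) + e_5·(-1) = 0
Solving this homogeneous linear system for the smallest-integer solution (first nonzero entry positive) gives (4, -1, -1, 2, 2).

(4, -1, -1, 2, 2)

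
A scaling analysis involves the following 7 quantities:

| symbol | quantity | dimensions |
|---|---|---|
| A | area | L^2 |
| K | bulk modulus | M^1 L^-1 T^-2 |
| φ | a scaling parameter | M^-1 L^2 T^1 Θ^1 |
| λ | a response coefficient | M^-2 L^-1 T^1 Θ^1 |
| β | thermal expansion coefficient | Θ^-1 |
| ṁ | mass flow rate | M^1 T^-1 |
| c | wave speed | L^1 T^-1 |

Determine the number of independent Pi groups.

3

There are 7 variables and 4 base dimensions (M, L, T, Θ).
The dimension matrix has rank 4.
Independent dimensionless groups: 7 − 4 = 3.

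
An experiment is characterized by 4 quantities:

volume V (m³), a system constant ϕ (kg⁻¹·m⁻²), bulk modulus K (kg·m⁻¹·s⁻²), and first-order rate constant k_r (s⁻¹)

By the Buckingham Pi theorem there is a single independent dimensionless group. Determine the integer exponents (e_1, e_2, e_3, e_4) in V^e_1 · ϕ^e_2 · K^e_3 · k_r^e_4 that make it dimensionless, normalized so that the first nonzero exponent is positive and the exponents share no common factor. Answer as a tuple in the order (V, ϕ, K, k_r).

M: e_1·(0) + e_2·(-1) + e_3·(1) + e_4·(0) = 0
L: e_1·(3) + e_2·(-2) + e_3·(-1) + e_4·(0) = 0
T: e_1·(0) + e_2·(0) + e_3·(-2) + e_4·(-1) = 0
Solving this homogeneous linear system for the smallest-integer solution (first nonzero entry positive) gives (1, 1, 1, -2).

(1, 1, 1, -2)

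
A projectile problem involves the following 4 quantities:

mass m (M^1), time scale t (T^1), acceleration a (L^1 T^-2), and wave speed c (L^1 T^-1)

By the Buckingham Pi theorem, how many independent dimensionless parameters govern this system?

1

There are 4 variables and 3 base dimensions (M, L, T).
The dimension matrix has rank 3.
Independent dimensionless groups: 4 − 3 = 1.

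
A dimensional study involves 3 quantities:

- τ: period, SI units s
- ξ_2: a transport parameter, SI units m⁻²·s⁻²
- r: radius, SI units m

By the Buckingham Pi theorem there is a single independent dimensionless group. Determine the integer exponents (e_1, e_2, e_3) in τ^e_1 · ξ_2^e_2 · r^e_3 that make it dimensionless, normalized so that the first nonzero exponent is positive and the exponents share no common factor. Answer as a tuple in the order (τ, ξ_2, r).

L: e_1·(0) + e_2·(-2) + e_3·(1) = 0
T: e_1·(1) + e_2·(-2) + e_3·(0) = 0
Solving this homogeneous linear system for the smallest-integer solution (first nonzero entry positive) gives (2, 1, 2).

(2, 1, 2)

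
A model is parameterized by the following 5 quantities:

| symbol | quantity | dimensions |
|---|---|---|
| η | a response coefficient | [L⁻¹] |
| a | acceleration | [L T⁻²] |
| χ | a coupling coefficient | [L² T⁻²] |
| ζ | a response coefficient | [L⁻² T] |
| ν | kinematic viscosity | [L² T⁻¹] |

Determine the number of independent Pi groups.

3

There are 5 variables and 2 base dimensions (L, T).
The dimension matrix has rank 2.
Independent dimensionless groups: 5 − 2 = 3.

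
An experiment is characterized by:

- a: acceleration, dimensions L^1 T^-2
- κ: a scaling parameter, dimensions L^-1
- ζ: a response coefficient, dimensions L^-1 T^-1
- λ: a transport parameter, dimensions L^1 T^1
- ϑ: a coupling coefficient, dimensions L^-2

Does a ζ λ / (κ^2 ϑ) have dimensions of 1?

Sum the exponent of each base dimension across the product:
  L: [a]_L − 2·[κ]_L + [ζ]_L + [λ]_L − [ϑ]_L = (1) − 2·(-1) + (-1) + (1) − (-2) = 5
  T: [a]_T − 2·[κ]_T + [ζ]_T + [λ]_T − [ϑ]_T = (-2) − 2·(0) + (-1) + (1) − (0) = -2
Net dimensions [L⁵ T⁻²] ≠ [1] — not dimensionless.

no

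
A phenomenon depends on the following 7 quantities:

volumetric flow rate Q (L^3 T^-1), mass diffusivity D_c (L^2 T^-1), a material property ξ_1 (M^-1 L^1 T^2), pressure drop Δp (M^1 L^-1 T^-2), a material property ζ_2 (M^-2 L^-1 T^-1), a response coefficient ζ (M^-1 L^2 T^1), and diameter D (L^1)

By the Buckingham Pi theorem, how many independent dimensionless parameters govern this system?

There are 7 variables and 3 base dimensions (M, L, T).
The dimension matrix has rank 3.
Independent dimensionless groups: 7 − 3 = 4.

4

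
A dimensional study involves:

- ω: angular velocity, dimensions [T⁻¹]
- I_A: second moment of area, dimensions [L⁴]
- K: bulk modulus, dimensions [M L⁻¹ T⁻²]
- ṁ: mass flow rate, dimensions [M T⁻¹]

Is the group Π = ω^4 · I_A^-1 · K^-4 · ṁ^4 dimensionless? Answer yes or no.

yes

Sum the exponent of each base dimension across the product:
  M: 4·[ω]_M − [I_A]_M − 4·[K]_M + 4·[ṁ]_M = 4·(0) − (0) − 4·(1) + 4·(1) = 0
  L: 4·[ω]_L − [I_A]_L − 4·[K]_L + 4·[ṁ]_L = 4·(0) − (4) − 4·(-1) + 4·(0) = 0
  T: 4·[ω]_T − [I_A]_T − 4·[K]_T + 4·[ṁ]_T = 4·(-1) − (0) − 4·(-2) + 4·(-1) = 0
  Θ: 4·[ω]_Θ − [I_A]_Θ − 4·[K]_Θ + 4·[ṁ]_Θ = 4·(0) − (0) − 4·(0) + 4·(0) = 0
All base exponents vanish — dimensionless.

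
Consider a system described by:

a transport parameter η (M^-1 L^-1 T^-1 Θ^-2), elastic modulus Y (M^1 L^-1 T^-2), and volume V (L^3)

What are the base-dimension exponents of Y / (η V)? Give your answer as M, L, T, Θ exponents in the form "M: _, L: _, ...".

Collect each base-dimension exponent across the product:
  M: −(-1) + (1) − (0) = 2
  L: −(-1) + (-1) − (3) = -3
  T: −(-1) + (-2) − (0) = -1
  Θ: −(-2) + (0) − (0) = 2
So the dimensions are [M² L⁻³ T⁻¹ Θ²].

M: 2, L: -3, T: -1, Θ: 2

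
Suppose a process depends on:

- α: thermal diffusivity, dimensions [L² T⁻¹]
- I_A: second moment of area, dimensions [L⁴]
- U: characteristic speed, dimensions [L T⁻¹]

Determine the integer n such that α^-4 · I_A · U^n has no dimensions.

4

Balance the L exponent: (1)·n from U, plus −4·(2) + (4) = -4 from the rest, must sum to zero.
n − 4 = 0, so n = 4.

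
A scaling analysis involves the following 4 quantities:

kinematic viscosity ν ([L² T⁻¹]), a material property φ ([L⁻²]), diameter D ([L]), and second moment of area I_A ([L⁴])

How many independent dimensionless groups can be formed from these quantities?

2

There are 4 variables and 2 base dimensions (L, T).
The dimension matrix has rank 2.
Independent dimensionless groups: 4 − 2 = 2.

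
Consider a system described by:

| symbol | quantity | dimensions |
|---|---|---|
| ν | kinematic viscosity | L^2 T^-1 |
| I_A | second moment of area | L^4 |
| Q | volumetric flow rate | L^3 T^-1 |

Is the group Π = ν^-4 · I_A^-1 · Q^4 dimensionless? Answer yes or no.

Sum the exponent of each base dimension across the product:
  M: −4·[ν]_M − [I_A]_M + 4·[Q]_M = −4·(0) − (0) + 4·(0) = 0
  L: −4·[ν]_L − [I_A]_L + 4·[Q]_L = −4·(2) − (4) + 4·(3) = 0
  T: −4·[ν]_T − [I_A]_T + 4·[Q]_T = −4·(-1) − (0) + 4·(-1) = 0
All base exponents vanish — dimensionless.

yes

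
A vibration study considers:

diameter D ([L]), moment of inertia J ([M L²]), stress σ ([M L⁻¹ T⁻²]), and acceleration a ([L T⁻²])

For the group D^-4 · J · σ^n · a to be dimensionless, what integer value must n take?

-1

Balance the M exponent: (1)·n from σ, plus −4·(0) + (1) + (0) = 1 from the rest, must sum to zero.
n + 1 = 0, so n = -1.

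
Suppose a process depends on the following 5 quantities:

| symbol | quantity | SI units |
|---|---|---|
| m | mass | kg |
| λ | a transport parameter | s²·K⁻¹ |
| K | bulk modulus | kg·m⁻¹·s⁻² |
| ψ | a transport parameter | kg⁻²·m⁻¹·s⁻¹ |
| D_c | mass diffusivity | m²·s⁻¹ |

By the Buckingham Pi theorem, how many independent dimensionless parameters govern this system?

1

There are 5 variables and 4 base dimensions (M, L, T, Θ).
The dimension matrix has rank 4.
Independent dimensionless groups: 5 − 4 = 1.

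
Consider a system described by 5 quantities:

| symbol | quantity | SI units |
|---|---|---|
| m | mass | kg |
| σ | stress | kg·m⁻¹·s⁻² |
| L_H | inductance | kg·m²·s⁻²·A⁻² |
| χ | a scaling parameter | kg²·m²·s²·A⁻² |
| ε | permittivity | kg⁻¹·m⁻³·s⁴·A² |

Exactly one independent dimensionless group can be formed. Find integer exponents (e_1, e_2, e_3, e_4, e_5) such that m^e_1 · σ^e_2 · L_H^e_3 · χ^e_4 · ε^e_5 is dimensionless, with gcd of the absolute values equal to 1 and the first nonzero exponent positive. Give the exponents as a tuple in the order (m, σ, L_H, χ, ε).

(2, -1, 2, -1, 1)

M: e_1·(1) + e_2·(1) + e_3·(1) + e_4·(2) + e_5·(-1) = 0
L: e_1·(0) + e_2·(-1) + e_3·(2) + e_4·(2) + e_5·(-3) = 0
T: e_1·(0) + e_2·(-2) + e_3·(-2) + e_4·(2) + e_5·(4) = 0
I: e_1·(0) + e_2·(0) + e_3·(-2) + e_4·(-2) + e_5·(2) = 0
Solving this homogeneous linear system for the smallest-integer solution (first nonzero entry positive) gives (2, -1, 2, -1, 1).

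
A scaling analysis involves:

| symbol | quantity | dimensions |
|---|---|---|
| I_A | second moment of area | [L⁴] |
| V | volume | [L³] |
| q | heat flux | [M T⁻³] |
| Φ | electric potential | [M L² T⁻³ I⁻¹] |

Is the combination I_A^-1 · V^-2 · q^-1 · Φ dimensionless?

Sum the exponent of each base dimension across the product:
  M: −[I_A]_M − 2·[V]_M − [q]_M + [Φ]_M = −(0) − 2·(0) − (1) + (1) = 0
  L: −[I_A]_L − 2·[V]_L − [q]_L + [Φ]_L = −(4) − 2·(3) − (0) + (2) = -8
  T: −[I_A]_T − 2·[V]_T − [q]_T + [Φ]_T = −(0) − 2·(0) − (-3) + (-3) = 0
  I: −[I_A]_I − 2·[V]_I − [q]_I + [Φ]_I = −(0) − 2·(0) − (0) + (-1) = -1
Net dimensions [L⁻⁸ I⁻¹] ≠ [1] — not dimensionless.

no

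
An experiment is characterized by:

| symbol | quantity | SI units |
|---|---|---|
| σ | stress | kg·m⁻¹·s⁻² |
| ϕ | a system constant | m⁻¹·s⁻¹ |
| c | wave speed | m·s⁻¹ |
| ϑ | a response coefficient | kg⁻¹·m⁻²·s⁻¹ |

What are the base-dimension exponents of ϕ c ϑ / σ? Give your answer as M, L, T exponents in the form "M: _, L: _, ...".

M: -2, L: -1, T: -1

Collect each base-dimension exponent across the product:
  M: −(1) + (0) + (0) + (-1) = -2
  L: −(-1) + (-1) + (1) + (-2) = -1
  T: −(-2) + (-1) + (-1) + (-1) = -1
So the dimensions are [M⁻² L⁻¹ T⁻¹].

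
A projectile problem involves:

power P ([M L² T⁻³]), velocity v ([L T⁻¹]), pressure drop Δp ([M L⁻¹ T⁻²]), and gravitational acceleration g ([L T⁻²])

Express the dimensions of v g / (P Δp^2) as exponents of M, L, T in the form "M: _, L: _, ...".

Collect each base-dimension exponent across the product:
  M: −(1) + (0) − 2·(1) + (0) = -3
  L: −(2) + (1) − 2·(-1) + (1) = 2
  T: −(-3) + (-1) − 2·(-2) + (-2) = 4
So the dimensions are [M⁻³ L² T⁴].

M: -3, L: 2, T: 4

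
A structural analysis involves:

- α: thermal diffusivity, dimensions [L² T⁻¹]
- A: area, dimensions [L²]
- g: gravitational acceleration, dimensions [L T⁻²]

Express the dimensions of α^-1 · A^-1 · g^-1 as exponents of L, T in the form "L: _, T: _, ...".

L: -5, T: 3

Collect each base-dimension exponent across the product:
  L: −(2) − (2) − (1) = -5
  T: −(-1) − (0) − (-2) = 3
So the dimensions are [L⁻⁵ T³].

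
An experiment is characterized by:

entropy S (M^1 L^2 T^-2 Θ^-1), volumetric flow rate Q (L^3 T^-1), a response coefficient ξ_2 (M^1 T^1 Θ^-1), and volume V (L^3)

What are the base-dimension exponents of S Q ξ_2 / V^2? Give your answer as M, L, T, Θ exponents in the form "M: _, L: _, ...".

M: 2, L: -1, T: -2, Θ: -2

Collect each base-dimension exponent across the product:
  M: (1) + (0) + (1) − 2·(0) = 2
  L: (2) + (3) + (0) − 2·(3) = -1
  T: (-2) + (-1) + (1) − 2·(0) = -2
  Θ: (-1) + (0) + (-1) − 2·(0) = -2
So the dimensions are [M² L⁻¹ T⁻² Θ⁻²].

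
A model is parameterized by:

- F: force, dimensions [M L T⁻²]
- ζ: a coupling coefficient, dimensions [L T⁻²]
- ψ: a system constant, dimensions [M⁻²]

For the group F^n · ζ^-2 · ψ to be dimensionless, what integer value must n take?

Balance the M exponent: (1)·n from F, plus −2·(0) + (-2) = -2 from the rest, must sum to zero.
n − 2 = 0, so n = 2.

2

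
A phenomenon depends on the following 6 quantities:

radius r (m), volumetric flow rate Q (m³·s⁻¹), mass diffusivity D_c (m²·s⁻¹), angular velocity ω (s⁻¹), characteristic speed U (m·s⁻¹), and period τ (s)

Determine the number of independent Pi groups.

There are 6 variables and 2 base dimensions (L, T).
The dimension matrix has rank 2.
Independent dimensionless groups: 6 − 2 = 4.

4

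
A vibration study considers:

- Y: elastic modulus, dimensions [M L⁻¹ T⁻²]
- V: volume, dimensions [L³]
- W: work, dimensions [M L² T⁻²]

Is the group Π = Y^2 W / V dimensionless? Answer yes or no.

Sum the exponent of each base dimension across the product:
  M: 2·[Y]_M − [V]_M + [W]_M = 2·(1) − (0) + (1) = 3
  L: 2·[Y]_L − [V]_L + [W]_L = 2·(-1) − (3) + (2) = -3
  T: 2·[Y]_T − [V]_T + [W]_T = 2·(-2) − (0) + (-2) = -6
Net dimensions [M³ L⁻³ T⁻⁶] ≠ [1] — not dimensionless.

no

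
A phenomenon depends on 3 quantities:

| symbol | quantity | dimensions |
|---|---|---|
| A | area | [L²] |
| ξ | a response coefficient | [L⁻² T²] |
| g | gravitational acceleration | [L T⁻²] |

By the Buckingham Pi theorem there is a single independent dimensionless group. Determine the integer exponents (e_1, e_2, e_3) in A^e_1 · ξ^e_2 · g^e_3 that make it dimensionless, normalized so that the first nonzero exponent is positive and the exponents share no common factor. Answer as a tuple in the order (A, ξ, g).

(1, 2, 2)

L: e_1·(2) + e_2·(-2) + e_3·(1) = 0
T: e_1·(0) + e_2·(2) + e_3·(-2) = 0
Solving this homogeneous linear system for the smallest-integer solution (first nonzero entry positive) gives (1, 2, 2).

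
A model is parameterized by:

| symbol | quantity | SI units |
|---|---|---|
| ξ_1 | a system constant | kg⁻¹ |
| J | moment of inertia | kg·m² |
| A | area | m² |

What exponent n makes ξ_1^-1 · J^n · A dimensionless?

-1

Balance the M exponent: (1)·n from J, plus −(-1) + (0) = 1 from the rest, must sum to zero.
n + 1 = 0, so n = -1.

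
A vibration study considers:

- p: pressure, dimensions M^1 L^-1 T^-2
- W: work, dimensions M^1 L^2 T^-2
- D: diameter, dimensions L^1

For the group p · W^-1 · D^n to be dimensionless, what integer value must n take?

3

Balance the L exponent: (1)·n from D, plus (-1) − (2) = -3 from the rest, must sum to zero.
n − 3 = 0, so n = 3.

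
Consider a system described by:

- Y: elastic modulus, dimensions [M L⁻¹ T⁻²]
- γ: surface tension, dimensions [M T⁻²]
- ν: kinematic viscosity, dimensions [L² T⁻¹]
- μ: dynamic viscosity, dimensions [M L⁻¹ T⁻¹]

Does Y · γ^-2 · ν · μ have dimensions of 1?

yes

Sum the exponent of each base dimension across the product:
  M: [Y]_M − 2·[γ]_M + [ν]_M + [μ]_M = (1) − 2·(1) + (0) + (1) = 0
  L: [Y]_L − 2·[γ]_L + [ν]_L + [μ]_L = (-1) − 2·(0) + (2) + (-1) = 0
  T: [Y]_T − 2·[γ]_T + [ν]_T + [μ]_T = (-2) − 2·(-2) + (-1) + (-1) = 0
  N: [Y]_N − 2·[γ]_N + [ν]_N + [μ]_N = (0) − 2·(0) + (0) + (0) = 0
All base exponents vanish — dimensionless.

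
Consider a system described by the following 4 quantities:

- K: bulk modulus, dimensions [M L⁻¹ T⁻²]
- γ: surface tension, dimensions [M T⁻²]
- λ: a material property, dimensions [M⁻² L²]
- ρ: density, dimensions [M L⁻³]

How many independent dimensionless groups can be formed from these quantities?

There are 4 variables and 3 base dimensions (M, L, T).
The dimension matrix has rank 3.
Independent dimensionless groups: 4 − 3 = 1.

1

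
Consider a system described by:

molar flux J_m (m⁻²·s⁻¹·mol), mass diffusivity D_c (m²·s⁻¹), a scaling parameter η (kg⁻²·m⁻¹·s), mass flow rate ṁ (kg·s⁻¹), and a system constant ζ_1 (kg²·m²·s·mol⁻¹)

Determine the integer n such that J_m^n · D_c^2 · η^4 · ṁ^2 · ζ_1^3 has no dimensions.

Balance the L exponent: (-2)·n from J_m, plus 2·(2) + 4·(-1) + 2·(0) + 3·(2) = 6 from the rest, must sum to zero.
-2n + 6 = 0, so n = 3.

3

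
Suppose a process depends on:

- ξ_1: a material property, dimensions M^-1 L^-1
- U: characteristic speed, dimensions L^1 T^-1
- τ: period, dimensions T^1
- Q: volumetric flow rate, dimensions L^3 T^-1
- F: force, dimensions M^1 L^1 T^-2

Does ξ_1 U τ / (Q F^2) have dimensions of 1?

Sum the exponent of each base dimension across the product:
  M: [ξ_1]_M + [U]_M + [τ]_M − [Q]_M − 2·[F]_M = (-1) + (0) + (0) − (0) − 2·(1) = -3
  L: [ξ_1]_L + [U]_L + [τ]_L − [Q]_L − 2·[F]_L = (-1) + (1) + (0) − (3) − 2·(1) = -5
  T: [ξ_1]_T + [U]_T + [τ]_T − [Q]_T − 2·[F]_T = (0) + (-1) + (1) − (-1) − 2·(-2) = 5
Net dimensions [M⁻³ L⁻⁵ T⁵] ≠ [1] — not dimensionless.

no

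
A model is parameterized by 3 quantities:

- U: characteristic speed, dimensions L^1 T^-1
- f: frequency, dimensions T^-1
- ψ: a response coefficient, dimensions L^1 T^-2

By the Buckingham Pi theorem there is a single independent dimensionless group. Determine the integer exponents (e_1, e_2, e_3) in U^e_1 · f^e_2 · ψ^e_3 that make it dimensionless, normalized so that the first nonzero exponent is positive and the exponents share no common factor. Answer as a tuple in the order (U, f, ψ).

(1, 1, -1)

L: e_1·(1) + e_2·(0) + e_3·(1) = 0
T: e_1·(-1) + e_2·(-1) + e_3·(-2) = 0
Solving this homogeneous linear system for the smallest-integer solution (first nonzero entry positive) gives (1, 1, -1).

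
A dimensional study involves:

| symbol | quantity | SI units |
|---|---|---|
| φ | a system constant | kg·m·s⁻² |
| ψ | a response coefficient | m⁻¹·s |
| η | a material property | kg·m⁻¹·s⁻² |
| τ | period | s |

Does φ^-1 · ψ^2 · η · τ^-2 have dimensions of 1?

no

Sum the exponent of each base dimension across the product:
  M: −[φ]_M + 2·[ψ]_M + [η]_M − 2·[τ]_M = −(1) + 2·(0) + (1) − 2·(0) = 0
  L: −[φ]_L + 2·[ψ]_L + [η]_L − 2·[τ]_L = −(1) + 2·(-1) + (-1) − 2·(0) = -4
  T: −[φ]_T + 2·[ψ]_T + [η]_T − 2·[τ]_T = −(-2) + 2·(1) + (-2) − 2·(1) = 0
Net dimensions [L⁻⁴] ≠ [1] — not dimensionless.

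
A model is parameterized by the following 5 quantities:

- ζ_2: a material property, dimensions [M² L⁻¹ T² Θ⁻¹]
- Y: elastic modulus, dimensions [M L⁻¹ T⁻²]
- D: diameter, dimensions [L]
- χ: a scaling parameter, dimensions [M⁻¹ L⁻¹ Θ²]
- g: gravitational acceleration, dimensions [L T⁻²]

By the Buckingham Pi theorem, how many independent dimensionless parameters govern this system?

1

There are 5 variables and 4 base dimensions (M, L, T, Θ).
The dimension matrix has rank 4.
Independent dimensionless groups: 5 − 4 = 1.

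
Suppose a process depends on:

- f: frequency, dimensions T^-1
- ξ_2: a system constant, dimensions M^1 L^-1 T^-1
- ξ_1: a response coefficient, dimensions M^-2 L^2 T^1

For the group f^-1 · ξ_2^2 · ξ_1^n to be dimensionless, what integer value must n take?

Balance the M exponent: (-2)·n from ξ_1, plus −(0) + 2·(1) = 2 from the rest, must sum to zero.
-2n + 2 = 0, so n = 1.

1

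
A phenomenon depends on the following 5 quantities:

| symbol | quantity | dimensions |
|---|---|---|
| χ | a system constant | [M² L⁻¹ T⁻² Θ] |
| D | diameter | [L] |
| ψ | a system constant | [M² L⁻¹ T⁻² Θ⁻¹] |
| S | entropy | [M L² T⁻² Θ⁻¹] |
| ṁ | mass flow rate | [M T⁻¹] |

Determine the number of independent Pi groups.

There are 5 variables and 4 base dimensions (M, L, T, Θ).
The dimension matrix has rank 4.
Independent dimensionless groups: 5 − 4 = 1.

1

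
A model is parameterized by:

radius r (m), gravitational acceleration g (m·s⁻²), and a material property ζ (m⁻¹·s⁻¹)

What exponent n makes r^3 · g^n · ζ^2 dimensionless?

-1

Balance the L exponent: (1)·n from g, plus 3·(1) + 2·(-1) = 1 from the rest, must sum to zero.
n + 1 = 0, so n = -1.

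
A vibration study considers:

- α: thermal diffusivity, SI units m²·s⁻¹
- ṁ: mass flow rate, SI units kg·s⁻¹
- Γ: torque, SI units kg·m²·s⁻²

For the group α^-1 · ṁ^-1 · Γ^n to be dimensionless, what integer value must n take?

Balance the M exponent: (1)·n from Γ, plus −(0) − (1) = -1 from the rest, must sum to zero.
n − 1 = 0, so n = 1.

1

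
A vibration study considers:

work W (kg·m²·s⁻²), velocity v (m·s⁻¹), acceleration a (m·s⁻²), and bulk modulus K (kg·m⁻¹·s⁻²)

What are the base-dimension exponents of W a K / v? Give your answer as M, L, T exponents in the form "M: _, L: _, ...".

M: 2, L: 1, T: -5

Collect each base-dimension exponent across the product:
  M: (1) − (0) + (0) + (1) = 2
  L: (2) − (1) + (1) + (-1) = 1
  T: (-2) − (-1) + (-2) + (-2) = -5
So the dimensions are [M² L T⁻⁵].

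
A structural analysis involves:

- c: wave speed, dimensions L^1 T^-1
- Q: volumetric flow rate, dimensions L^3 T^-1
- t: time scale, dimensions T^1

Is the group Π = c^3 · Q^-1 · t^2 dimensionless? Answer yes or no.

Sum the exponent of each base dimension across the product:
  L: 3·[c]_L − [Q]_L + 2·[t]_L = 3·(1) − (3) + 2·(0) = 0
  T: 3·[c]_T − [Q]_T + 2·[t]_T = 3·(-1) − (-1) + 2·(1) = 0
All base exponents vanish — dimensionless.

yes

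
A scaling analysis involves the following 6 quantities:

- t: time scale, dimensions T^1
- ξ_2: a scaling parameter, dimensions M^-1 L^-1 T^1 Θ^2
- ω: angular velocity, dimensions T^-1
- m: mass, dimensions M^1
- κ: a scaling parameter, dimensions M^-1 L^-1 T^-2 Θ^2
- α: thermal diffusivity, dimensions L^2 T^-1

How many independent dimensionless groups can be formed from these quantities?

There are 6 variables and 4 base dimensions (M, L, T, Θ).
The dimension matrix has rank 4.
Independent dimensionless groups: 6 − 4 = 2.

2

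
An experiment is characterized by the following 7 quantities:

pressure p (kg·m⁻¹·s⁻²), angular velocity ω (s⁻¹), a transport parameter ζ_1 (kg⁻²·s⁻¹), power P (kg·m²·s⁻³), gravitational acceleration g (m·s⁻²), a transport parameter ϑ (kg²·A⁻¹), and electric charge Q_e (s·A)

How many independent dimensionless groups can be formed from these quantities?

There are 7 variables and 4 base dimensions (M, L, T, I).
The dimension matrix has rank 4.
Independent dimensionless groups: 7 − 4 = 3.

3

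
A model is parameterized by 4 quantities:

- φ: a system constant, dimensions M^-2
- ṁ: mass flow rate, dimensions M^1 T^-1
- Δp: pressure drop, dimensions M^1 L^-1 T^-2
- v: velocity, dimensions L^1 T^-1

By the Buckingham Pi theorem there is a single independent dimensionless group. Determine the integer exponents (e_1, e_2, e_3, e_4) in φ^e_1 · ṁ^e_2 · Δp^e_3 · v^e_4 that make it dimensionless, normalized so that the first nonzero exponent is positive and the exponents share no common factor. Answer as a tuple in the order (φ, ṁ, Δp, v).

M: e_1·(-2) + e_2·(1) + e_3·(1) + e_4·(0) = 0
L: e_1·(0) + e_2·(0) + e_3·(-1) + e_4·(1) = 0
T: e_1·(0) + e_2·(-1) + e_3·(-2) + e_4·(-1) = 0
Solving this homogeneous linear system for the smallest-integer solution (first nonzero entry positive) gives (1, 3, -1, -1).

(1, 3, -1, -1)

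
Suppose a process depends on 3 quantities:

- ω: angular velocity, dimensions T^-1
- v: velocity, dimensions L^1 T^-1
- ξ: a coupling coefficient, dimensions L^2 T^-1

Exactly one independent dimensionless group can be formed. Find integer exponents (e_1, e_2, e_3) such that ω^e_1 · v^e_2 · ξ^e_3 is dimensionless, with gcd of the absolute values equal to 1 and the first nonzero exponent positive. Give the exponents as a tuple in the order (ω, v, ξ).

(1, -2, 1)

L: e_1·(0) + e_2·(1) + e_3·(2) = 0
T: e_1·(-1) + e_2·(-1) + e_3·(-1) = 0
Solving this homogeneous linear system for the smallest-integer solution (first nonzero entry positive) gives (1, -2, 1).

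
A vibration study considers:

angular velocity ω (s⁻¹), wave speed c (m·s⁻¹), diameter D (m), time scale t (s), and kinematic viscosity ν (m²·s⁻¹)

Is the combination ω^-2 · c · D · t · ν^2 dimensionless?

Sum the exponent of each base dimension across the product:
  L: −2·[ω]_L + [c]_L + [D]_L + [t]_L + 2·[ν]_L = −2·(0) + (1) + (1) + (0) + 2·(2) = 6
  T: −2·[ω]_T + [c]_T + [D]_T + [t]_T + 2·[ν]_T = −2·(-1) + (-1) + (0) + (1) + 2·(-1) = 0
Net dimensions [L⁶] ≠ [1] — not dimensionless.

no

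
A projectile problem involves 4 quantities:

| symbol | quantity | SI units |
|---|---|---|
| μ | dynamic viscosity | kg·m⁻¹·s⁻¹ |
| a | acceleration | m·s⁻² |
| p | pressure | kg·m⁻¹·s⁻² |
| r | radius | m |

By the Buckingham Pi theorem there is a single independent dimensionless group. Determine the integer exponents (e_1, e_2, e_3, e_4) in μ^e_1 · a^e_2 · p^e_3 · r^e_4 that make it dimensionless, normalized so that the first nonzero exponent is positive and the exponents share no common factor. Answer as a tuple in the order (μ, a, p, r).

M: e_1·(1) + e_2·(0) + e_3·(1) + e_4·(0) = 0
L: e_1·(-1) + e_2·(1) + e_3·(-1) + e_4·(1) = 0
T: e_1·(-1) + e_2·(-2) + e_3·(-2) + e_4·(0) = 0
Solving this homogeneous linear system for the smallest-integer solution (first nonzero entry positive) gives (2, 1, -2, -1).

(2, 1, -2, -1)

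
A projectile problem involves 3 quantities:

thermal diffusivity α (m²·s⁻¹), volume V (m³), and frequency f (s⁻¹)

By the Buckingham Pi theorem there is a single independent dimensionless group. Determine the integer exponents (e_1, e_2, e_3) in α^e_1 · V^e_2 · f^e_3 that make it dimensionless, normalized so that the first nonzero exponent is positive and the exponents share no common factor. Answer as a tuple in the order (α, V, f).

(3, -2, -3)

L: e_1·(2) + e_2·(3) + e_3·(0) = 0
T: e_1·(-1) + e_2·(0) + e_3·(-1) = 0
Solving this homogeneous linear system for the smallest-integer solution (first nonzero entry positive) gives (3, -2, -3).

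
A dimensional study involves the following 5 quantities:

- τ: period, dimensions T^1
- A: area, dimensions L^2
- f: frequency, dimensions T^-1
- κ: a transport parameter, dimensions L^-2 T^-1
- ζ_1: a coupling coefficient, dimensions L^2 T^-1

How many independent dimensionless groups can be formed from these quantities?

3

There are 5 variables and 2 base dimensions (L, T).
The dimension matrix has rank 2.
Independent dimensionless groups: 5 − 2 = 3.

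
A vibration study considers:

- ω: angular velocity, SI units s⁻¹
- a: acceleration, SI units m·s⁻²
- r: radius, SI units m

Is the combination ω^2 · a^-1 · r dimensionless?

Sum the exponent of each base dimension across the product:
  L: 2·[ω]_L − [a]_L + [r]_L = 2·(0) − (1) + (1) = 0
  T: 2·[ω]_T − [a]_T + [r]_T = 2·(-1) − (-2) + (0) = 0
All base exponents vanish — dimensionless.

yes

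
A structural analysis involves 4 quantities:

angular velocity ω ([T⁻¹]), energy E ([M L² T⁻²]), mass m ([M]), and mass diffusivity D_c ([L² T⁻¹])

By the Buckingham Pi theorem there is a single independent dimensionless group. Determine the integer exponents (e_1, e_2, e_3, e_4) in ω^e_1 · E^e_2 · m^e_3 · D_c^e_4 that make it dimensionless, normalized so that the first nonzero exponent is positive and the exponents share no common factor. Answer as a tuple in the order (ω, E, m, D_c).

M: e_1·(0) + e_2·(1) + e_3·(1) + e_4·(0) = 0
L: e_1·(0) + e_2·(2) + e_3·(0) + e_4·(2) = 0
T: e_1·(-1) + e_2·(-2) + e_3·(0) + e_4·(-1) = 0
Solving this homogeneous linear system for the smallest-integer solution (first nonzero entry positive) gives (1, -1, 1, 1).

(1, -1, 1, 1)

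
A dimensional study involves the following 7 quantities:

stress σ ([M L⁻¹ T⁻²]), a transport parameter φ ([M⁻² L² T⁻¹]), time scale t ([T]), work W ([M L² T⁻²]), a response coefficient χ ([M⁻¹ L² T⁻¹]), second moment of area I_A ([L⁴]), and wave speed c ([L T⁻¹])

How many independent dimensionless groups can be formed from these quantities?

4

There are 7 variables and 3 base dimensions (M, L, T).
The dimension matrix has rank 3.
Independent dimensionless groups: 7 − 3 = 4.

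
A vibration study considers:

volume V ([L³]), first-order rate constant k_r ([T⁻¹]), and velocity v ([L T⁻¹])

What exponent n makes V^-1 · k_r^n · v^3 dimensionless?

-3

Balance the T exponent: (-1)·n from k_r, plus −(0) + 3·(-1) = -3 from the rest, must sum to zero.
−n − 3 = 0, so n = -3.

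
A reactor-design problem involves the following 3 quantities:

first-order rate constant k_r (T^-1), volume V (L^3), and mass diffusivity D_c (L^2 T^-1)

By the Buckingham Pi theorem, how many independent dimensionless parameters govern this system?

1

There are 3 variables and 2 base dimensions (L, T).
The dimension matrix has rank 2.
Independent dimensionless groups: 3 − 2 = 1.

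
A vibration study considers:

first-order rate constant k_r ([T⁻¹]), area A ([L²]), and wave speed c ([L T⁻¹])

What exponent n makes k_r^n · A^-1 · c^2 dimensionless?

-2

Balance the T exponent: (-1)·n from k_r, plus −(0) + 2·(-1) = -2 from the rest, must sum to zero.
−n − 2 = 0, so n = -2.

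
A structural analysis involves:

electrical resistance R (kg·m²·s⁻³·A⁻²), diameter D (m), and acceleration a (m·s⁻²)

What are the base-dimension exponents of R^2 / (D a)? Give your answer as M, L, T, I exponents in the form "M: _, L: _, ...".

M: 2, L: 2, T: -4, I: -4

Collect each base-dimension exponent across the product:
  M: 2·(1) − (0) − (0) = 2
  L: 2·(2) − (1) − (1) = 2
  T: 2·(-3) − (0) − (-2) = -4
  I: 2·(-2) − (0) − (0) = -4
So the dimensions are [M² L² T⁻⁴ I⁻⁴].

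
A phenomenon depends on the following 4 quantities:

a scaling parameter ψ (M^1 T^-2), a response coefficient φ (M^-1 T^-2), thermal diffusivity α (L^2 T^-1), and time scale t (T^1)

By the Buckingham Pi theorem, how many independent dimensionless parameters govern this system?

There are 4 variables and 3 base dimensions (M, L, T).
The dimension matrix has rank 3.
Independent dimensionless groups: 4 − 3 = 1.

1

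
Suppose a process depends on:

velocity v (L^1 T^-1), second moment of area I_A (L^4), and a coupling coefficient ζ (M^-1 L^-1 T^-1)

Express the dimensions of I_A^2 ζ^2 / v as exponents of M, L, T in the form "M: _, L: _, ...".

Collect each base-dimension exponent across the product:
  M: −(0) + 2·(0) + 2·(-1) = -2
  L: −(1) + 2·(4) + 2·(-1) = 5
  T: −(-1) + 2·(0) + 2·(-1) = -1
So the dimensions are [M⁻² L⁵ T⁻¹].

M: -2, L: 5, T: -1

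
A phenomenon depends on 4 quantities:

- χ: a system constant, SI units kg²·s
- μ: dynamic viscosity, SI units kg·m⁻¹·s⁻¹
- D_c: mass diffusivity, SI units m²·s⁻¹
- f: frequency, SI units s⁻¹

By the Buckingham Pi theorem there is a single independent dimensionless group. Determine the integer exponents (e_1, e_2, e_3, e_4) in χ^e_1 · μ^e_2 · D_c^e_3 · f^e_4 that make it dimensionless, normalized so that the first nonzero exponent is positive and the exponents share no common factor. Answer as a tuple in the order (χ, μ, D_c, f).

(1, -2, -1, 4)

M: e_1·(2) + e_2·(1) + e_3·(0) + e_4·(0) = 0
L: e_1·(0) + e_2·(-1) + e_3·(2) + e_4·(0) = 0
T: e_1·(1) + e_2·(-1) + e_3·(-1) + e_4·(-1) = 0
Solving this homogeneous linear system for the smallest-integer solution (first nonzero entry positive) gives (1, -2, -1, 4).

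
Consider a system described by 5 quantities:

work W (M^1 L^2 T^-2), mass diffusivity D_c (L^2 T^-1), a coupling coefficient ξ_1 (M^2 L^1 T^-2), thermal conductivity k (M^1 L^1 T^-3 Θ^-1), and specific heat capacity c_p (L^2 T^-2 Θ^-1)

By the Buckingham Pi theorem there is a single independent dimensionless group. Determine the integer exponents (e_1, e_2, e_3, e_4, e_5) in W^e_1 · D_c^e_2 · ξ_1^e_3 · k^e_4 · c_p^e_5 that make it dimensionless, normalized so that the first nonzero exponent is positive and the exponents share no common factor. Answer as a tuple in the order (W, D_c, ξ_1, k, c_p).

(3, -3, -1, -1, 1)

M: e_1·(1) + e_2·(0) + e_3·(2) + e_4·(1) + e_5·(0) = 0
L: e_1·(2) + e_2·(2) + e_3·(1) + e_4·(1) + e_5·(2) = 0
T: e_1·(-2) + e_2·(-1) + e_3·(-2) + e_4·(-3) + e_5·(-2) = 0
Θ: e_1·(0) + e_2·(0) + e_3·(0) + e_4·(-1) + e_5·(-1) = 0
Solving this homogeneous linear system for the smallest-integer solution (first nonzero entry positive) gives (3, -3, -1, -1, 1).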